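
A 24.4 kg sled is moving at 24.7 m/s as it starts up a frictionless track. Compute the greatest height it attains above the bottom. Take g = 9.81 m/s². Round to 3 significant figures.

h = 31.1 m

By energy conservation, ½mv² = mgh
h = v²/(2g) = 24.7²/(2 × 9.81) = 31.10 m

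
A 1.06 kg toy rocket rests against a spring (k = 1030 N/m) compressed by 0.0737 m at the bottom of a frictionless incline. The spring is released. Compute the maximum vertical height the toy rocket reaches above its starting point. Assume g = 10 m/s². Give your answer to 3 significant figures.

h = 0.264 m

Energy conservation from release to the highest point: ½kx² = mgh
h = kx²/(2mg) = (1030)(0.0737)²/(2 × 1.06 × 10) = 0.2639 m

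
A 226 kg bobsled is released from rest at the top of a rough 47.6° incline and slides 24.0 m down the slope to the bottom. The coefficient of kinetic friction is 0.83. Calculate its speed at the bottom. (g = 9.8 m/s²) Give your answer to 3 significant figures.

Work–energy: mg(L sinθ) − μ_k(mg cosθ)L = ½mv²
mgh = mgL sinθ = (226)(9.8)(24.0)sin47.6° = 39253 J
W_f = μ_k mg cosθ · L = (0.83)(226)(9.8)cos47.6°·24.0 = 29749 J
½mv² = 39253 − 29749 = 9503.3 J
v = √(2 × 9503.3/226) = 9.171 m/s

v = 9.17 m/s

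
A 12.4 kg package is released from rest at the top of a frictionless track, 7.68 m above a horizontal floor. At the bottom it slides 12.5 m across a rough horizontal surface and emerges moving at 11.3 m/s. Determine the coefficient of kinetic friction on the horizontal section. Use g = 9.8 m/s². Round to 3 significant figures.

μ_k = 0.0932

Energy bookkeeping (friction removes W_f = μ_k N d):
mgh = ½mv² + μ_k m g d
mgh = 933.27 J; ½mv² = 791.68 J
W_f = 933.27 − 791.68 = 141.6 J
μ_k = W_f/(mg·d) = 141.6/(121.5 × 12.5) = 0.09322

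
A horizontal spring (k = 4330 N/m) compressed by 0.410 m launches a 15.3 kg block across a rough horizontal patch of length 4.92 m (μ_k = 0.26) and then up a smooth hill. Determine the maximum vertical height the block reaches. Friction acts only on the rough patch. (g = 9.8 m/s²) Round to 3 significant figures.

h = 1.15 m

Spring energy: E₀ = ½kx² = ½(4330)(0.410)² = 363.94 J
Friction: W_f = μ_k mg d = (0.26)(15.3)(9.8)(4.92) = 191.8 J
Energy at base of ramp: E = 363.94 − 191.8 = 172.13 J
At max height all remaining energy is PE: mgh = E ⇒ h = E/(mg) = 172.13/(15.3 × 9.8) = 1.148 m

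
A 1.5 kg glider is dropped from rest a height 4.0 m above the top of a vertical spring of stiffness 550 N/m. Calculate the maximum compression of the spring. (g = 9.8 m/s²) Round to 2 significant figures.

x = 0.49 m

Measuring PE from the top of the relaxed spring, at max compression the glider has dropped H + x with zero KE, so:
mg(H + x) = ½kx²
½(550)x² − (1.5)(9.8)x − (1.5)(9.8)(4.0) = 0
275.0x² − 14.70x − 58.80 = 0
x = [14.70 + √(216.1 + 64680)]/(2 × 275.0) = 0.4899 m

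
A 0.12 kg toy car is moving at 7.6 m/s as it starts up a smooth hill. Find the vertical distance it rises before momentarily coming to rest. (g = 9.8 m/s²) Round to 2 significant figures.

h = 2.9 m

By energy conservation, ½mv² = mgh
h = v²/(2g) = 7.6²/(2 × 9.8) = 2.947 m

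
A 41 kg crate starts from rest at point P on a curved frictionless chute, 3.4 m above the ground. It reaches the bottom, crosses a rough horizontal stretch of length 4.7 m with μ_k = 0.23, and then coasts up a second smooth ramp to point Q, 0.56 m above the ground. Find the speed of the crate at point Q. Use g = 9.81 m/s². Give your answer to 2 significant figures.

v = 5.9 m/s

Energy at P: mgh₁ = (41)(9.81)(3.4) = 1367.5 J
Friction loss: W_f = μ_k mg d = 434.8 J
At Q: ½mv² + mgh₂ = mgh₁ − W_f
½mv² = 1367.5 − 434.8 − 225.24 = 707.49 J
v = √(2 × 707.49/41) = 5.875 m/s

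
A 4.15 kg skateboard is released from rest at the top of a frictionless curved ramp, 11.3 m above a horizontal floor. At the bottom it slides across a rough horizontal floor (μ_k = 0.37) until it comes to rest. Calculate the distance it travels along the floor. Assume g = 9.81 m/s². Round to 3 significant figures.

Applying the work–energy principle:
At rest all PE has been dissipated by friction: mgh = μ_k m g d
d = h/μ_k = 11.3/0.37 = 30.54 m

d = 30.5 m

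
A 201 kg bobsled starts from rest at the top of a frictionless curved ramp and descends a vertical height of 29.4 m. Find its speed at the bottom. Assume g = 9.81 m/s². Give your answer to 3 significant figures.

Energy conservation between the two points: mgh = ½mv²
v = √(2gh) = √(2 × 9.81 × 29.4) = √576.83 = 24.02 m/s

v = 24.0 m/s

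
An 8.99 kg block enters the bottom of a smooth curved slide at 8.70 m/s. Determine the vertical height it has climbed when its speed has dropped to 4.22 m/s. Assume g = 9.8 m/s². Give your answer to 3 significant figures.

h = 2.95 m

Conservation of energy: ½mv₁² = ½mv₂² + mgh
h = (v₁² − v₂²)/(2g) = (8.70² − 4.22²)/(2 × 9.8) = 2.953 m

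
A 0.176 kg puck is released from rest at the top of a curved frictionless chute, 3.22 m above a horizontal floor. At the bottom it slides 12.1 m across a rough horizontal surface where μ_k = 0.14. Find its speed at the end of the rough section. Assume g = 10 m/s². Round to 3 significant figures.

v = 5.52 m/s

Energy at the top = energy at the end + work done against friction:
mgh = ½mv² + μ_k m g d
W_f = μ_k mg d = (0.14)(0.176)(10)(12.1) = 2.981 J
½mv² = mgh − W_f = 5.6672 − 2.981 = 2.6858 J
v = √(2 × 2.6858/0.176) = 5.524 m/s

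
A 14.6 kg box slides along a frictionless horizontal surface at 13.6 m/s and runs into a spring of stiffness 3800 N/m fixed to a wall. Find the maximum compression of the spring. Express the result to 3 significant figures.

At max compression the box is momentarily at rest: ½mv² = ½kx²
x = v√(m/k) = 13.6 × √(14.6/3800) = 0.8430 m

x = 0.843 m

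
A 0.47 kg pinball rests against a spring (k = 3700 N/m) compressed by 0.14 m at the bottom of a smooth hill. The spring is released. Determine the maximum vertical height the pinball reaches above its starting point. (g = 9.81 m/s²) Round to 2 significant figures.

h = 7.9 m

At maximum height the pinball is at rest, so ½kx² = mgh
h = kx²/(2mg) = (3700)(0.14)²/(2 × 0.47 × 9.81) = 7.864 m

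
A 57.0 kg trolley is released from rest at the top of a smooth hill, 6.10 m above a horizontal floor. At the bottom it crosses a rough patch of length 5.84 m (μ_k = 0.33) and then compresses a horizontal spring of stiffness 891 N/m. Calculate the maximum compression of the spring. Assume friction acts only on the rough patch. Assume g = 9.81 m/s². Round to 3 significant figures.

x = 2.29 m

Initial energy: E₁ = mgh = (57.0)(9.81)(6.10) = 3410.9 J
Friction removes W_f = μ_k mg d = (0.33)(57.0)(9.81)(5.84) = 1078 J
Energy reaching the spring: E = 3410.9 − 1078 = 2333.3 J
At max compression ½kx² = E ⇒ x = √(2E/k) = √(2 × 2333.3/891) = 2.289 m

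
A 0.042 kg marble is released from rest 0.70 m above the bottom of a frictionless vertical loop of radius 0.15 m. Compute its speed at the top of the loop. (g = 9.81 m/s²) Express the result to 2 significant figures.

Energy conservation: mgh = ½mv_top² + mg(2r)
v_top² = 2g(h − 2r) = 2(9.81)(0.70 − 0.3000) = 7.848
v_top = 2.801 m/s

v = 2.8 m/s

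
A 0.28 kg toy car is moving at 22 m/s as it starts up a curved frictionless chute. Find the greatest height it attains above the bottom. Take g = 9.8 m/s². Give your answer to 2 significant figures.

Setting KE at the bottom equal to PE gained: ½mv² = mgh
h = v²/(2g) = 22²/(2 × 9.8) = 24.69 m

h = 25 m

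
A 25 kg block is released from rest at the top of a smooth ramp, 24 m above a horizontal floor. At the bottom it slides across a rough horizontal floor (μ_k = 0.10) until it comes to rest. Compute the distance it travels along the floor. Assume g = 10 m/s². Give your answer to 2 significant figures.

Applying the work–energy principle:
At rest all PE has been dissipated by friction: mgh = μ_k m g d
d = h/μ_k = 24/0.10 = 240.0 m

d = 240 m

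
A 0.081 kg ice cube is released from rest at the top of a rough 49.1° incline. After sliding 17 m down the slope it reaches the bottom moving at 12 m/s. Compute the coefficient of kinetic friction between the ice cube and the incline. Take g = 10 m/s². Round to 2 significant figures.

The energy dissipated by friction is the PE lost minus the KE gained:
mgL sinθ = 10.408 J; ½mv² = 5.8320 J
W_f = 10.408 − 5.8320 = 4.576 J
μ_k = W_f/(mg cosθ · L) = 4.576/(0.5303 × 17) = 0.5076

μ_k = 0.51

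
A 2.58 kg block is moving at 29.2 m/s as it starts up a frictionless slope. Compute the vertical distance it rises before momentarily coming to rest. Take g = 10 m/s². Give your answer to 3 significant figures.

h = 42.6 m

By energy conservation, ½mv² = mgh
h = v²/(2g) = 29.2²/(2 × 10) = 42.63 m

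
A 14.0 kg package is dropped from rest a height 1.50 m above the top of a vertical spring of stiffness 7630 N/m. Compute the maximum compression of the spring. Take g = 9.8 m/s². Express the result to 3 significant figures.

Let x be the compression. The total drop is H + x, and the package is instantaneously at rest at max compression, so energy conservation gives:
mg(H + x) = ½kx²
½(7630)x² − (14.0)(9.8)x − (14.0)(9.8)(1.50) = 0
3815x² − 137.2x − 205.8 = 0
x = [137.2 + √(18824 + 3.1405e+06)]/(2 × 3815) = 0.2509 m

x = 0.251 m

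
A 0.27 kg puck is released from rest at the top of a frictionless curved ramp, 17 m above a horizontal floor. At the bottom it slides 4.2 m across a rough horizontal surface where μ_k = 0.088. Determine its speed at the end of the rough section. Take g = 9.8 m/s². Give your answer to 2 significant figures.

v = 18 m/s

Energy bookkeeping (friction removes W_f = μ_k N d):
mgh = ½mv² + μ_k m g d
W_f = μ_k mg d = (0.088)(0.27)(9.8)(4.2) = 0.9780 J
½mv² = mgh − W_f = 44.982 − 0.9780 = 44.004 J
v = √(2 × 44.004/0.27) = 18.05 m/s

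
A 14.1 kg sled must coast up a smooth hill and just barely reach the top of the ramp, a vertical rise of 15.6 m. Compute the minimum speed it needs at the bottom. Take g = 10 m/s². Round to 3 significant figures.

v = 17.7 m/s

At the top it is momentarily at rest, so all KE converts to PE: ½mv² = mgh
v = √(2gh) = √(2 × 10 × 15.6) = 17.66 m/s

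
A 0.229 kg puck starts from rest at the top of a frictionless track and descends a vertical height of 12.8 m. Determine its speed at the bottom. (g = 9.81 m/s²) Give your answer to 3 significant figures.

v = 15.8 m/s

By conservation of mechanical energy, mgh = ½mv²
v = √(2gh) = √(2 × 9.81 × 12.8) = √251.14 = 15.85 m/s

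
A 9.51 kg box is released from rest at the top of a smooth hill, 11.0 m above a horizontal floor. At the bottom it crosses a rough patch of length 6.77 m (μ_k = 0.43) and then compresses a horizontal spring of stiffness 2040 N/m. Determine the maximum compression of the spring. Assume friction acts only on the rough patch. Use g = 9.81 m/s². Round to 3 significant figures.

Initial energy: E₁ = mgh = (9.51)(9.81)(11.0) = 1026.2 J
Friction removes W_f = μ_k mg d = (0.43)(9.51)(9.81)(6.77) = 271.6 J
Energy reaching the spring: E = 1026.2 − 271.6 = 754.64 J
At max compression ½kx² = E ⇒ x = √(2E/k) = √(2 × 754.64/2040) = 0.8601 m

x = 0.860 m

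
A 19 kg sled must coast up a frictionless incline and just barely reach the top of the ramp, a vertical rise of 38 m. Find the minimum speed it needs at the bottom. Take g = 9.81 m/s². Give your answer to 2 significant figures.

v = 27 m/s

At the top it is momentarily at rest, so all KE converts to PE: ½mv² = mgh
v = √(2gh) = √(2 × 9.81 × 38) = 27.30 m/s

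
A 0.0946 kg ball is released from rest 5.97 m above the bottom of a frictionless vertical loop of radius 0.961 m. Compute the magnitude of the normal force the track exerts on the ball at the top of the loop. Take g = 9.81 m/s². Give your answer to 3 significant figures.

Energy from release to top (height 2r): mgh = ½mv_top² + mg(2r)
v_top² = 2g(h − 2r) = 2(9.81)(5.97 − 1.922) = 79.422 m²/s²
At the top, both N and weight point toward the centre: N + mg = mv_top²/r
N = m(v_top²/r − g) = 0.0946(79.422/0.961 − 9.81) = 6.890 N

N = 6.89 N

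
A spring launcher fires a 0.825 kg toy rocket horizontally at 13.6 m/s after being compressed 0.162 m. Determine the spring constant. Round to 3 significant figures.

Energy stored in the spring equals the launch KE: ½kx² = ½mv²
k = mv²/x² = (0.825)(13.6)²/(0.162)² = 5814 N/m

k = 5810 N/m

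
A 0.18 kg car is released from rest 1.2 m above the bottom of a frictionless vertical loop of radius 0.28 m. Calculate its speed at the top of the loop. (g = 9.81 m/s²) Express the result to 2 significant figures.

Energy conservation: mgh = ½mv_top² + mg(2r)
v_top² = 2g(h − 2r) = 2(9.81)(1.2 − 0.5600) = 12.56
v_top = 3.544 m/s

v = 3.5 m/s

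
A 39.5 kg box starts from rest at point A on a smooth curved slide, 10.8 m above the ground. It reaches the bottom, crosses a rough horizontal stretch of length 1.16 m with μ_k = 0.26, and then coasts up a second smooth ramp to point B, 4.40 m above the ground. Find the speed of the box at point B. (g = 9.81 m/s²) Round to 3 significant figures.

v = 10.9 m/s

Energy at A: mgh₁ = (39.5)(9.81)(10.8) = 4184.9 J
Friction loss: W_f = μ_k mg d = 116.9 J
At B: ½mv² + mgh₂ = mgh₁ − W_f
½mv² = 4184.9 − 116.9 − 1705.0 = 2363.1 J
v = √(2 × 2363.1/39.5) = 10.94 m/s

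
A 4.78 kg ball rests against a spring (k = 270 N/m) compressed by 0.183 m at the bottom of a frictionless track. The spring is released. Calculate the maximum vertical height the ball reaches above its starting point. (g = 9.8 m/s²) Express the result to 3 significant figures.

Energy conservation from release to the highest point: ½kx² = mgh
h = kx²/(2mg) = (270)(0.183)²/(2 × 4.78 × 9.8) = 0.09651 m

h = 0.0965 m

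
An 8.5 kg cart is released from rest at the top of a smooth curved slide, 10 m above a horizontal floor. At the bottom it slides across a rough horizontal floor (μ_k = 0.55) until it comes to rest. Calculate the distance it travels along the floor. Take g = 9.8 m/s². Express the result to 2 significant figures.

Energy bookkeeping (friction removes W_f = μ_k N d):
At rest all PE has been dissipated by friction: mgh = μ_k m g d
d = h/μ_k = 10/0.55 = 18.18 m

d = 18 m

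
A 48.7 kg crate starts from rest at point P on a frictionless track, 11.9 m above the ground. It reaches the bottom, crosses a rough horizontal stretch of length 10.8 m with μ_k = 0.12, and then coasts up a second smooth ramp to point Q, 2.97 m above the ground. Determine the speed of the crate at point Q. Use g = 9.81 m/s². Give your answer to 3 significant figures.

v = 12.2 m/s

Energy at P: mgh₁ = (48.7)(9.81)(11.9) = 5685.2 J
Friction loss: W_f = μ_k mg d = 619.2 J
At Q: ½mv² + mgh₂ = mgh₁ − W_f
½mv² = 5685.2 − 619.2 − 1418.9 = 3647.1 J
v = √(2 × 3647.1/48.7) = 12.24 m/s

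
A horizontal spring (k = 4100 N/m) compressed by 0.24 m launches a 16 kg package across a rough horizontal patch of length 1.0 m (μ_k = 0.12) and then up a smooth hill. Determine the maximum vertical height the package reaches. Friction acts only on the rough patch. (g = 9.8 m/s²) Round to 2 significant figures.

Spring energy: E₀ = ½kx² = ½(4100)(0.24)² = 118.08 J
Friction: W_f = μ_k mg d = (0.12)(16)(9.8)(1.0) = 18.82 J
Energy at base of ramp: E = 118.08 − 18.82 = 99.264 J
At max height all remaining energy is PE: mgh = E ⇒ h = E/(mg) = 99.264/(16 × 9.8) = 0.6331 m

h = 0.63 m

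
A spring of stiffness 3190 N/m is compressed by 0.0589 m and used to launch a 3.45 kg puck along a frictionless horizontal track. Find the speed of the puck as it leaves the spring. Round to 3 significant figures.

v = 1.79 m/s

Spring PE converts entirely to kinetic energy: ½kx² = ½mv²
v = x√(k/m) = 0.0589 × √(3190/3.45) = 1.791 m/s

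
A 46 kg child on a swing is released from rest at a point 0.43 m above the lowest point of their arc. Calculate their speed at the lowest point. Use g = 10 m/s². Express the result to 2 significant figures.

By conservation of mechanical energy, mgh = ½mv²
The mass cancels from both sides.
v = √(2gh) = √(2 × 10 × 0.43) = √8.6000 = 2.933 m/s

v = 2.9 m/s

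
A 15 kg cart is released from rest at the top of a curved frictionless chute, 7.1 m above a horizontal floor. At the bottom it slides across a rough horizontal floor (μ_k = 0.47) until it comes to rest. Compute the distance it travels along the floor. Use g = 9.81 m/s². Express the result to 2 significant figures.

Energy bookkeeping (friction removes W_f = μ_k N d):
At rest all PE has been dissipated by friction: mgh = μ_k m g d
d = h/μ_k = 7.1/0.47 = 15.11 m

d = 15 m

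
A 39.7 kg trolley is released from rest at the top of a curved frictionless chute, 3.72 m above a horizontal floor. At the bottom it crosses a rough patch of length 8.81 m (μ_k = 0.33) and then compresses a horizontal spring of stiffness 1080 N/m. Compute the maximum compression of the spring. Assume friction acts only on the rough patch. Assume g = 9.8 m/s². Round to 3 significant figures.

Initial energy: E₁ = mgh = (39.7)(9.8)(3.72) = 1447.3 J
Friction removes W_f = μ_k mg d = (0.33)(39.7)(9.8)(8.81) = 1131 J
Energy reaching the spring: E = 1447.3 − 1131 = 316.19 J
At max compression ½kx² = E ⇒ x = √(2E/k) = √(2 × 316.19/1080) = 0.7652 m

x = 0.765 m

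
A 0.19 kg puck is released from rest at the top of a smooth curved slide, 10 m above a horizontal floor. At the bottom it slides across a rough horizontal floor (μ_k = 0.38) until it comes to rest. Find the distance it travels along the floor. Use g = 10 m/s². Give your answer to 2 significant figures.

Energy at the top = energy at the end + work done against friction:
At rest all PE has been dissipated by friction: mgh = μ_k m g d
d = h/μ_k = 10/0.38 = 26.32 m

d = 26 m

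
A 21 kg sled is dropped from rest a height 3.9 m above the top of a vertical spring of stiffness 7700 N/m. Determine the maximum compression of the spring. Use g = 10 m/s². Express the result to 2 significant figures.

x = 0.49 m

Let x be the compression. The total drop is H + x, and the sled is instantaneously at rest at max compression, so energy conservation gives:
mg(H + x) = ½kx²
½(7700)x² − (21)(10)x − (21)(10)(3.9) = 0
3850x² − 210.0x − 819.0 = 0
x = [210.0 + √(44100 + 1.2613e+07)]/(2 × 3850) = 0.4893 m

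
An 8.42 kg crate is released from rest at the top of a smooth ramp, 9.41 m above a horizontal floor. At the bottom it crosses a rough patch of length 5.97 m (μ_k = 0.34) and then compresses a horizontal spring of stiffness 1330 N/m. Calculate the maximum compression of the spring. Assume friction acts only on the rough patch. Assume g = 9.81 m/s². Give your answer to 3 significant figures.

Initial energy: E₁ = mgh = (8.42)(9.81)(9.41) = 777.27 J
Friction removes W_f = μ_k mg d = (0.34)(8.42)(9.81)(5.97) = 167.7 J
Energy reaching the spring: E = 777.27 − 167.7 = 609.61 J
At max compression ½kx² = E ⇒ x = √(2E/k) = √(2 × 609.61/1330) = 0.9574 m

x = 0.957 m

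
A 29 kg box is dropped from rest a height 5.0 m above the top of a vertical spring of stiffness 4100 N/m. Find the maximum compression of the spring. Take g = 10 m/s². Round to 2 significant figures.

x = 0.91 m

Measuring PE from the top of the relaxed spring, at max compression the box has dropped H + x with zero KE, so:
mg(H + x) = ½kx²
½(4100)x² − (29)(10)x − (29)(10)(5.0) = 0
2050x² − 290.0x − 1450 = 0
x = [290.0 + √(84100 + 1.1890e+07)]/(2 × 2050) = 0.9147 m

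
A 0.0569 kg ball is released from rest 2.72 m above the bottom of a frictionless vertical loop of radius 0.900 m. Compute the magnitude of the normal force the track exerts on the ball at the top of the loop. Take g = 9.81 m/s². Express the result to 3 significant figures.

N = 0.583 N

Energy from release to top (height 2r): mgh = ½mv_top² + mg(2r)
v_top² = 2g(h − 2r) = 2(9.81)(2.72 − 1.800) = 18.050 m²/s²
At the top, both N and weight point toward the centre: N + mg = mv_top²/r
N = m(v_top²/r − g) = 0.0569(18.050/0.900 − 9.81) = 0.5830 N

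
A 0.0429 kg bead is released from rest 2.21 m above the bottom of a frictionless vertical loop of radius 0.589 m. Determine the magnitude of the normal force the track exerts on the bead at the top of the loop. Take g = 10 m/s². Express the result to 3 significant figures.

Energy from release to top (height 2r): mgh = ½mv_top² + mg(2r)
v_top² = 2g(h − 2r) = 2(10)(2.21 − 1.178) = 20.640 m²/s²
At the top, both N and weight point toward the centre: N + mg = mv_top²/r
N = m(v_top²/r − g) = 0.0429(20.640/0.589 − 10) = 1.074 N

N = 1.07 N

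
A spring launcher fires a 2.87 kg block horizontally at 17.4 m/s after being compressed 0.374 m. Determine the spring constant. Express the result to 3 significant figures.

k = 6210 N/m

½kx² = ½mv²
k = mv²/x² = (2.87)(17.4)²/(0.374)² = 6212 N/m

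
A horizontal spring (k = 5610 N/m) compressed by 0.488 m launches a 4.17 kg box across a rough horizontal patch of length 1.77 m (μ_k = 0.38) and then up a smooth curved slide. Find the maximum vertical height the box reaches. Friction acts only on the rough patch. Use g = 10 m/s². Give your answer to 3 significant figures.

h = 15.3 m

Spring energy: E₀ = ½kx² = ½(5610)(0.488)² = 667.99 J
Friction: W_f = μ_k mg d = (0.38)(4.17)(10)(1.77) = 28.05 J
Energy at base of ramp: E = 667.99 − 28.05 = 639.95 J
At max height all remaining energy is PE: mgh = E ⇒ h = E/(mg) = 639.95/(4.17 × 10) = 15.35 m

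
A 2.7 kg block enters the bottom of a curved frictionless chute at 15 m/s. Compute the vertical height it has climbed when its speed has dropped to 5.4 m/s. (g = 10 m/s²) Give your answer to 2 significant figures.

h = 9.8 m

Energy balance between the two points: ½mv₁² = ½mv₂² + mgh
h = (v₁² − v₂²)/(2g) = (15² − 5.4²)/(2 × 10) = 9.792 m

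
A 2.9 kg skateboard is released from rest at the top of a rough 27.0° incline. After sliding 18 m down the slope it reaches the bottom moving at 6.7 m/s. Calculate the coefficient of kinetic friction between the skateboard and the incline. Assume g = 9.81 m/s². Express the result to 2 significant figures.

Energy balance down the incline: mg L sinθ − ½mv² = μ_k (mg cosθ) L
mgL sinθ = 232.48 J; ½mv² = 65.091 J
W_f = 232.48 − 65.091 = 167.4 J
μ_k = W_f/(mg cosθ · L) = 167.4/(25.35 × 18) = 0.3669

μ_k = 0.37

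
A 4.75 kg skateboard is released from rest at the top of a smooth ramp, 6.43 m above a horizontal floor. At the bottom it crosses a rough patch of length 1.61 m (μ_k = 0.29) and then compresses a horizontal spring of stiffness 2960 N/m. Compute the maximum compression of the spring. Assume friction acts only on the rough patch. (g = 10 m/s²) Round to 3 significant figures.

x = 0.437 m

Initial energy: E₁ = mgh = (4.75)(10)(6.43) = 305.43 J
Friction removes W_f = μ_k mg d = (0.29)(4.75)(10)(1.61) = 22.18 J
Energy reaching the spring: E = 305.43 − 22.18 = 283.25 J
At max compression ½kx² = E ⇒ x = √(2E/k) = √(2 × 283.25/2960) = 0.4375 m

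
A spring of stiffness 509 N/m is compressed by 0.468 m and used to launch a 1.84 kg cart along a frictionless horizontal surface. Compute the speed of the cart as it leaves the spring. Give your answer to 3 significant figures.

v = 7.78 m/s

Conservation of energy: ½kx² = ½mv²
v = x√(k/m) = 0.468 × √(509/1.84) = 7.784 m/s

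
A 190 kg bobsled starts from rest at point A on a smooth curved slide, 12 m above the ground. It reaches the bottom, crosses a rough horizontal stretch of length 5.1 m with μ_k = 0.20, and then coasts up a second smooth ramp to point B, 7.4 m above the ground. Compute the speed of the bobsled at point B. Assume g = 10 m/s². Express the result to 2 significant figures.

v = 8.5 m/s

Energy at A: mgh₁ = (190)(10)(12) = 22800 J
Friction loss: W_f = μ_k mg d = 1938 J
At B: ½mv² + mgh₂ = mgh₁ − W_f
½mv² = 22800 − 1938 − 14060 = 6802.0 J
v = √(2 × 6802.0/190) = 8.462 m/s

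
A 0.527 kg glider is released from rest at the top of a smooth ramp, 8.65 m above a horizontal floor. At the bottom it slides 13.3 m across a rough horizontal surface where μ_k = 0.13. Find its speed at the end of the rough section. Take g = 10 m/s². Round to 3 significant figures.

v = 11.8 m/s

Energy at the top = energy at the end + work done against friction:
mgh = ½mv² + μ_k m g d
W_f = μ_k mg d = (0.13)(0.527)(10)(13.3) = 9.112 J
½mv² = mgh − W_f = 45.586 − 9.112 = 36.474 J
v = √(2 × 36.474/0.527) = 11.77 m/s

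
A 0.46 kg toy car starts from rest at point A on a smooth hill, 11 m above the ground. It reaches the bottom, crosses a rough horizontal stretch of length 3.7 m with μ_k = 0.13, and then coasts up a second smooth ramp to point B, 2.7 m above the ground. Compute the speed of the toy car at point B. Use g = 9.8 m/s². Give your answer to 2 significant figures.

Energy at A: mgh₁ = (0.46)(9.8)(11) = 49.588 J
Friction loss: W_f = μ_k mg d = 2.168 J
At B: ½mv² + mgh₂ = mgh₁ − W_f
½mv² = 49.588 − 2.168 − 12.172 = 35.248 J
v = √(2 × 35.248/0.46) = 12.38 m/s

v = 12 m/s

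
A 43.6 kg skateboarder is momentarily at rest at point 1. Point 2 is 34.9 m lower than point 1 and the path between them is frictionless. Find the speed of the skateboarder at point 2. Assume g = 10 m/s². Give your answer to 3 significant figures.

v = 26.4 m/s

By conservation of mechanical energy, mgh = ½mv²
v = √(2gh) = √(2 × 10 × 34.9) = √698.00 = 26.42 m/s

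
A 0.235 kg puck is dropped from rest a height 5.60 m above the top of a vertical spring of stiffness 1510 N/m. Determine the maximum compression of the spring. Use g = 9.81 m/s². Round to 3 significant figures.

Measuring PE from the top of the relaxed spring, at max compression the puck has dropped H + x with zero KE, so:
mg(H + x) = ½kx²
½(1510)x² − (0.235)(9.81)x − (0.235)(9.81)(5.60) = 0
755.0x² − 2.305x − 12.91 = 0
x = [2.305 + √(5.315 + 38988)]/(2 × 755.0) = 0.1323 m

x = 0.132 m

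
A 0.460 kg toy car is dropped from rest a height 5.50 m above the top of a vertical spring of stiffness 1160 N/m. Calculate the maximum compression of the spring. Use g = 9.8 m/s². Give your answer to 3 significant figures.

x = 0.211 m

Take the reference level at the top of the uncompressed spring. At max compression the car has fallen H + x and is momentarily at rest:
mg(H + x) = ½kx²
½(1160)x² − (0.460)(9.8)x − (0.460)(9.8)(5.50) = 0
580.0x² − 4.508x − 24.79 = 0
x = [4.508 + √(20.32 + 57522)]/(2 × 580.0) = 0.2107 m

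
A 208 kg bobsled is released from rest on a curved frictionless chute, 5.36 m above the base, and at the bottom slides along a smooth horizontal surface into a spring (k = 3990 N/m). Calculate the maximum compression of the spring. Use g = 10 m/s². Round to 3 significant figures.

x = 2.36 m

Gravitational PE at the top equals spring PE at max compression: mgh = ½kx²
x = √(2mgh/k) = √(2 × 208 × 10 × 5.36 / 3990) = 2.364 m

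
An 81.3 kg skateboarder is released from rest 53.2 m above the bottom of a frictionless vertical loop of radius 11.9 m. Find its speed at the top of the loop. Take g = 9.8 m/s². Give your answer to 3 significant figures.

Energy conservation: mgh = ½mv_top² + mg(2r)
v_top² = 2g(h − 2r) = 2(9.8)(53.2 − 23.80) = 576.2
v_top = 24.00 m/s

v = 24.0 m/s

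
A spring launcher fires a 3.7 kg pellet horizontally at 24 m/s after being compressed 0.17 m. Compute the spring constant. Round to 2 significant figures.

½kx² = ½mv²
k = mv²/x² = (3.7)(24)²/(0.17)² = 73744 N/m

k = 74000 N/m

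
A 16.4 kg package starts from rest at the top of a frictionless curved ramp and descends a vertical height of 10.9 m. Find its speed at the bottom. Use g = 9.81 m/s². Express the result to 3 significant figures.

v = 14.6 m/s

Mechanical energy is conserved (no friction): mgh = ½mv²
v = √(2gh) = √(2 × 9.81 × 10.9) = √213.86 = 14.62 m/s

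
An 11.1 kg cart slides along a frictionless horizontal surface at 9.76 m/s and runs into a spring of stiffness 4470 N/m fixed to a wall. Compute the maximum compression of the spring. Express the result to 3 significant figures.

x = 0.486 m

All KE is stored as spring PE at maximum compression: ½mv² = ½kx²
x = v√(m/k) = 9.76 × √(11.1/4470) = 0.4864 m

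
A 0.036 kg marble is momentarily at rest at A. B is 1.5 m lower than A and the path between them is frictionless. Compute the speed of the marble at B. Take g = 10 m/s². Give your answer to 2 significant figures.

Energy conservation between the two points: mgh = ½mv²
v = √(2gh) = √(2 × 10 × 1.5) = √30.000 = 5.477 m/s

v = 5.5 m/s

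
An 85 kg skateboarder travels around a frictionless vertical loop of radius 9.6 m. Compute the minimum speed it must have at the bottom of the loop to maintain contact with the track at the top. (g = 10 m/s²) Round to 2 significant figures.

At the top: mg = mv_top²/r ⇒ v_top² = gr = 96.00 m²/s²
Energy from bottom to top (height 2r): ½mv_bot² = ½mv_top² + mg(2r)
v_bot² = gr + 4gr = 5gr = 480.0
v_bot = √(5gr) = 21.91 m/s

v = 22 m/s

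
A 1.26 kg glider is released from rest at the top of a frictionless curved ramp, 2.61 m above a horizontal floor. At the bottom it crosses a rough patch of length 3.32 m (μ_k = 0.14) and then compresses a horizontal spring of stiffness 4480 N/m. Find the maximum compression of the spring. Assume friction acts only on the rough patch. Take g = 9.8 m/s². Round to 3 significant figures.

Initial energy: E₁ = mgh = (1.26)(9.8)(2.61) = 32.228 J
Friction removes W_f = μ_k mg d = (0.14)(1.26)(9.8)(3.32) = 5.739 J
Energy reaching the spring: E = 32.228 − 5.739 = 26.489 J
At max compression ½kx² = E ⇒ x = √(2E/k) = √(2 × 26.489/4480) = 0.1087 m

x = 0.109 m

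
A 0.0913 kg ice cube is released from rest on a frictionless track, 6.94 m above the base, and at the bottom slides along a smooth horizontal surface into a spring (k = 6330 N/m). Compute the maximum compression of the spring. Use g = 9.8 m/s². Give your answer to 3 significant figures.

Energy conservation (no friction) from release to max compression: mgh = ½kx²
x = √(2mgh/k) = √(2 × 0.0913 × 9.8 × 6.94 / 6330) = 0.04429 m

x = 0.0443 m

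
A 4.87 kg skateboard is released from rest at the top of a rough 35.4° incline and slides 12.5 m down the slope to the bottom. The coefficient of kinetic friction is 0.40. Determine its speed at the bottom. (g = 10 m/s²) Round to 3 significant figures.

Energy: mgh = ½mv² + W_f, with h = L sinθ and W_f = μ_k (mg cosθ) L
mgh = mgL sinθ = (4.87)(10)(12.5)sin35.4° = 352.64 J
W_f = μ_k mg cosθ · L = (0.40)(4.87)(10)cos35.4°·12.5 = 198.5 J
½mv² = 352.64 − 198.5 = 154.15 J
v = √(2 × 154.15/4.87) = 7.957 m/s

v = 7.96 m/s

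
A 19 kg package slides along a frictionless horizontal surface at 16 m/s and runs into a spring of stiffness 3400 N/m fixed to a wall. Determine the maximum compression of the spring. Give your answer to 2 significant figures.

All KE is stored as spring PE at maximum compression: ½mv² = ½kx²
x = v√(m/k) = 16 × √(19/3400) = 1.196 m

x = 1.2 m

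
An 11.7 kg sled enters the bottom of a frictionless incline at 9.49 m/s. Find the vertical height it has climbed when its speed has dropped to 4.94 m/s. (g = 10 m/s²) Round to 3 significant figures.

h = 3.28 m

Energy balance between the two points: ½mv₁² = ½mv₂² + mgh
h = (v₁² − v₂²)/(2g) = (9.49² − 4.94²)/(2 × 10) = 3.283 m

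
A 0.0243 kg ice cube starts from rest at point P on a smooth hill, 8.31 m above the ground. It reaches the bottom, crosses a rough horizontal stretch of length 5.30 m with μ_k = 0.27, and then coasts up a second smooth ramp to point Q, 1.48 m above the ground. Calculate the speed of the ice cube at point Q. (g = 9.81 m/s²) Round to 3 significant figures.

v = 10.3 m/s

Energy at P: mgh₁ = (0.0243)(9.81)(8.31) = 1.9810 J
Friction loss: W_f = μ_k mg d = 0.3411 J
At Q: ½mv² + mgh₂ = mgh₁ − W_f
½mv² = 1.9810 − 0.3411 − 0.35281 = 1.2870 J
v = √(2 × 1.2870/0.0243) = 10.29 m/s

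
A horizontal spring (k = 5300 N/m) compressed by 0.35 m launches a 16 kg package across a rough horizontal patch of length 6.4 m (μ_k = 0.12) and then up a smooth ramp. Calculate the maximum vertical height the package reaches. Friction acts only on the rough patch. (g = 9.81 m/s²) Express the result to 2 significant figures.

Spring energy: E₀ = ½kx² = ½(5300)(0.35)² = 324.62 J
Friction: W_f = μ_k mg d = (0.12)(16)(9.81)(6.4) = 120.5 J
Energy at base of ramp: E = 324.62 − 120.5 = 204.08 J
At max height all remaining energy is PE: mgh = E ⇒ h = E/(mg) = 204.08/(16 × 9.81) = 1.300 m

h = 1.3 m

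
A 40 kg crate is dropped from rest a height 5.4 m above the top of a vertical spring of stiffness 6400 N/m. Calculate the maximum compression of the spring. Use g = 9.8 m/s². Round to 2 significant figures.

x = 0.88 m

Let x be the compression. The total drop is H + x, and the crate is instantaneously at rest at max compression, so energy conservation gives:
mg(H + x) = ½kx²
½(6400)x² − (40)(9.8)x − (40)(9.8)(5.4) = 0
3200x² − 392.0x − 2117 = 0
x = [392.0 + √(153664 + 2.7095e+07)]/(2 × 3200) = 0.8769 m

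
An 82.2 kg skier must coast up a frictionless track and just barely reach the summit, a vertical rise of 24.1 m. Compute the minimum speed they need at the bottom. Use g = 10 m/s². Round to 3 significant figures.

v = 22.0 m/s

At the top they are momentarily at rest, so all KE converts to PE: ½mv² = mgh
v = √(2gh) = √(2 × 10 × 24.1) = 21.95 m/s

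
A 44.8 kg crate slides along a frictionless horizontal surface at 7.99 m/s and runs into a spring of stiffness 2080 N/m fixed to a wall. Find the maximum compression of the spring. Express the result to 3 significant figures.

x = 1.17 m

At max compression the crate is momentarily at rest: ½mv² = ½kx²
x = v√(m/k) = 7.99 × √(44.8/2080) = 1.173 m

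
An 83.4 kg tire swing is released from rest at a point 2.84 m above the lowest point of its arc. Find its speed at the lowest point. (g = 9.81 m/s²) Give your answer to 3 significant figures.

By conservation of mechanical energy, mgh = ½mv²
v = √(2gh) = √(2 × 9.81 × 2.84) = √55.721 = 7.465 m/s

v = 7.46 m/s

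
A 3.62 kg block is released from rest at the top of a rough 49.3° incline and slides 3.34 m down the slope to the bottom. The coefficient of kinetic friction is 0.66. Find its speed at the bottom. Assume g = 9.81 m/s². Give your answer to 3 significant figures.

v = 4.63 m/s

Work–energy: mg(L sinθ) − μ_k(mg cosθ)L = ½mv²
mgh = mgL sinθ = (3.62)(9.81)(3.34)sin49.3° = 89.923 J
W_f = μ_k mg cosθ · L = (0.66)(3.62)(9.81)cos49.3°·3.34 = 51.05 J
½mv² = 89.923 − 51.05 = 38.875 J
v = √(2 × 38.875/3.62) = 4.634 m/s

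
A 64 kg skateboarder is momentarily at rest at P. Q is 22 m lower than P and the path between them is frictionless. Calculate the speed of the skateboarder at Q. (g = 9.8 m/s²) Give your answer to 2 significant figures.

v = 21 m/s

Mechanical energy is conserved (no friction): mgh = ½mv²
v = √(2gh) = √(2 × 9.8 × 22) = √431.20 = 20.77 m/s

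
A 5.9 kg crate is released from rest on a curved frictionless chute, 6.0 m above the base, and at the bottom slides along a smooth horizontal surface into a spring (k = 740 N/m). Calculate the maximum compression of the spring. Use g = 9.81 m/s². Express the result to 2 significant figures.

x = 0.97 m

At max compression the crate is momentarily at rest: mgh = ½kx²
x = √(2mgh/k) = √(2 × 5.9 × 9.81 × 6.0 / 740) = 0.9688 m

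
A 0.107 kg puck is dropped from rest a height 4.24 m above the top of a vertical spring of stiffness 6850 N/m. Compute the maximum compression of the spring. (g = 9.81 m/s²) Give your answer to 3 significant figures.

x = 0.0362 m

Measuring PE from the top of the relaxed spring, at max compression the puck has dropped H + x with zero KE, so:
mg(H + x) = ½kx²
½(6850)x² − (0.107)(9.81)x − (0.107)(9.81)(4.24) = 0
3425x² − 1.050x − 4.451 = 0
x = [1.050 + √(1.102 + 60973)]/(2 × 3425) = 0.03620 m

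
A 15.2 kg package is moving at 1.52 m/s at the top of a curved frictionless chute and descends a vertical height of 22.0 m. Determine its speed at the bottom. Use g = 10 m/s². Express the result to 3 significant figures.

By conservation of mechanical energy, ½mv₀² + mgh = ½mv²
The mass cancels from both sides.
v² = v₀² + 2gh = (1.52)² + 2(10)(22.0) = 442.31
v = √442.31 = 21.03 m/s

v = 21.0 m/s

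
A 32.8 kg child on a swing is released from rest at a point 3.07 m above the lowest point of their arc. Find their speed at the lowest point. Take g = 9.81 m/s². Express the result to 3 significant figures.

v = 7.76 m/s

Energy conservation between the two points: mgh = ½mv²
v = √(2gh) = √(2 × 9.81 × 3.07) = √60.233 = 7.761 m/s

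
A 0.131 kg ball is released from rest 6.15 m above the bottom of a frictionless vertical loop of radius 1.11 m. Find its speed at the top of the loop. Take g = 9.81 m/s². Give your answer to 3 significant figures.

v = 8.78 m/s

Energy conservation: mgh = ½mv_top² + mg(2r)
v_top² = 2g(h − 2r) = 2(9.81)(6.15 − 2.220) = 77.11
v_top = 8.781 m/s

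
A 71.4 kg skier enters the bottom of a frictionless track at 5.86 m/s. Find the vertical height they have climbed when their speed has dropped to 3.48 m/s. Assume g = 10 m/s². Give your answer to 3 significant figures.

Conservation of energy: ½mv₁² = ½mv₂² + mgh
h = (v₁² − v₂²)/(2g) = (5.86² − 3.48²)/(2 × 10) = 1.111 m

h = 1.11 m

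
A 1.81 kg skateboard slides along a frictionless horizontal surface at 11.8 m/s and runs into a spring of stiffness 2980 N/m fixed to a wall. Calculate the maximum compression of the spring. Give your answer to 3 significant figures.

At max compression the skateboard is momentarily at rest: ½mv² = ½kx²
x = v√(m/k) = 11.8 × √(1.81/2980) = 0.2908 m

x = 0.291 m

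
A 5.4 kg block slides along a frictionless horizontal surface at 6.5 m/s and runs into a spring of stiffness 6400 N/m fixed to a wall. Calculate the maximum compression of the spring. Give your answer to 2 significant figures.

x = 0.19 m

Conservation of energy between contact and max compression: ½mv² = ½kx²
x = v√(m/k) = 6.5 × √(5.4/6400) = 0.1888 m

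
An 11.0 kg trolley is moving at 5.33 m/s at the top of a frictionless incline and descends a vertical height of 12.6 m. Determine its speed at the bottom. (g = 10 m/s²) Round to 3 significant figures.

v = 16.7 m/s

Equating total energy at the two states: ½mv₀² + mgh = ½mv²
v² = v₀² + 2gh = (5.33)² + 2(10)(12.6) = 280.41
v = √280.41 = 16.75 m/s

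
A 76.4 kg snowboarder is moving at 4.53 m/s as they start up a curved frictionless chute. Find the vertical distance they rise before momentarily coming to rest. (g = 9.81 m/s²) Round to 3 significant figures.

By energy conservation, ½mv² = mgh
h = v²/(2g) = 4.53²/(2 × 9.81) = 1.046 m

h = 1.05 m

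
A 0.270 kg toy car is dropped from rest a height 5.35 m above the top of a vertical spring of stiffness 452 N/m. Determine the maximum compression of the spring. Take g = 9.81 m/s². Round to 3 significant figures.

x = 0.256 m

Let x be the compression. The total drop is H + x, and the car is instantaneously at rest at max compression, so energy conservation gives:
mg(H + x) = ½kx²
½(452)x² − (0.270)(9.81)x − (0.270)(9.81)(5.35) = 0
226.0x² − 2.649x − 14.17 = 0
x = [2.649 + √(7.016 + 12810)]/(2 × 226.0) = 0.2563 m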